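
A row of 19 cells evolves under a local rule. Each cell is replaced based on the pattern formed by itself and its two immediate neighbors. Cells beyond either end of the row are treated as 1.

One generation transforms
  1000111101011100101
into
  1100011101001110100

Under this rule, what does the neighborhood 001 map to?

0

At position 3 the neighborhood is 001; the next row has 0 there.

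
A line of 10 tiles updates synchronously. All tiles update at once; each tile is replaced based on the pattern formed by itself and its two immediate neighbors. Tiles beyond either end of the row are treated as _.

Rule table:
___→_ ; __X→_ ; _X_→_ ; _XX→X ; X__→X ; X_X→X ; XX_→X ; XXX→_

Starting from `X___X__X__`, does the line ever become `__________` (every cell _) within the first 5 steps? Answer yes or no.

no

_X___X__X_
__X___X__X
___X___X__
____X___X_
_____X___X
step 5 is _____X___X, still not uniform _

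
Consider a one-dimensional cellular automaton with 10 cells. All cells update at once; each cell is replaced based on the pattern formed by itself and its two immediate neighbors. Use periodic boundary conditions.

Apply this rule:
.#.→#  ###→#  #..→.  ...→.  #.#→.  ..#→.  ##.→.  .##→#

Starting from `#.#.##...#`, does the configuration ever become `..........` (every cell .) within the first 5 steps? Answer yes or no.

..#.#....#
..#.#....#  (fixed point — unchanged through step 5)
step 5 is ..#.#....#, still not uniform .

no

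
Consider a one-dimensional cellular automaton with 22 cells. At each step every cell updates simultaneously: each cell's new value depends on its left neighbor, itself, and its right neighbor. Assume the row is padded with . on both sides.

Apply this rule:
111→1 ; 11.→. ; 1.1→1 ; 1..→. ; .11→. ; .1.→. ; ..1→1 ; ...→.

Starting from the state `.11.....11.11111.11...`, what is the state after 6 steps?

1......1..1.111.1.....
......1..1.1.1.1......
.....1..1.1.1.1.......
....1..1.1.1.1........
...1..1.1.1.1.........
..1..1.1.1.1..........

..1..1.1.1.1..........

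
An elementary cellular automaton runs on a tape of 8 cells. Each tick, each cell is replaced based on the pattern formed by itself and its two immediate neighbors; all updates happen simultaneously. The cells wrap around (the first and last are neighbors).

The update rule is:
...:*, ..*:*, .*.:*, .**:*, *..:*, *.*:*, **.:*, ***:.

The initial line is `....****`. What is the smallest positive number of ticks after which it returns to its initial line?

tick 1: *****..*
tick 2: ....****

2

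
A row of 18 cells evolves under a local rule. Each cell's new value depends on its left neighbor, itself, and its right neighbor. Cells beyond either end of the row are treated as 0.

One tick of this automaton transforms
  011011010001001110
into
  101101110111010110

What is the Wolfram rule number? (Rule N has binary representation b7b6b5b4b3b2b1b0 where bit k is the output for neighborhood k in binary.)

231

position 15: 111 → 1  (bit 7 = 1)
position 2: 110 → 1  (bit 6 = 1)
position 3: 101 → 1  (bit 5 = 1)
position 8: 100 → 0  (bit 4 = 0)
position 1: 011 → 0  (bit 3 = 0)
position 7: 010 → 1  (bit 2 = 1)
position 0: 001 → 1  (bit 1 = 1)
position 9: 000 → 1  (bit 0 = 1)
bits b7..b0 = 11100111 = 231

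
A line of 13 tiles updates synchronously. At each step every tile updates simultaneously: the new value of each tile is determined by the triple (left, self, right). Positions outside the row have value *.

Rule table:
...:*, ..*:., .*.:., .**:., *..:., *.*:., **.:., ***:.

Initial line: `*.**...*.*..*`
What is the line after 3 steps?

.....*.......

.....*.......
.***...*****.
.....*.......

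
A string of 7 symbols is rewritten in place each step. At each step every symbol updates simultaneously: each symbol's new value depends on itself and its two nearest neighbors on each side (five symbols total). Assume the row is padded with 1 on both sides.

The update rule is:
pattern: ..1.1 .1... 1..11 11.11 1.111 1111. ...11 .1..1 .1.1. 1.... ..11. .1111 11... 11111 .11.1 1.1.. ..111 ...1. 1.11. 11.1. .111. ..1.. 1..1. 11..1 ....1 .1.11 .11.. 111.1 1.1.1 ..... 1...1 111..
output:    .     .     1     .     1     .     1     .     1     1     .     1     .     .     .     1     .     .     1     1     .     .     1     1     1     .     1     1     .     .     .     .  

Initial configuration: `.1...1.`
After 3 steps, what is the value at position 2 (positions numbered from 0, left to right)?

.

step 1: 11.....
step 2: ...1.11
step 3: .....11
position 2 holds .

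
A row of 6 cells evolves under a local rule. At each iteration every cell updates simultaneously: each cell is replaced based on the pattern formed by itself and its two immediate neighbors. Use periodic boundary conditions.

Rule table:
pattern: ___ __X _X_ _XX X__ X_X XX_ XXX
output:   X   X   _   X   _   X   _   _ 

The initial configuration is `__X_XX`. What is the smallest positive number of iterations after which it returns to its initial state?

_X_XX_
X_XX__
_XX__X
XX__X_
X__X_X
__X_XX

6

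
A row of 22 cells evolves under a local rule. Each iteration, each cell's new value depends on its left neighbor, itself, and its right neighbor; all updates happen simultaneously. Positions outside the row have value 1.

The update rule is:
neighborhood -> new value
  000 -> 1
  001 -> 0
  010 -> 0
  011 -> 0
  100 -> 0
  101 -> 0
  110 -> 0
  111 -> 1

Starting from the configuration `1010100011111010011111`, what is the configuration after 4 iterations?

iteration 1: 0000001001110000001111
iteration 2: 0111100000100111100111
iteration 3: 0011001110000011000011
iteration 4: 0000000100111000011001

0000000100111000011001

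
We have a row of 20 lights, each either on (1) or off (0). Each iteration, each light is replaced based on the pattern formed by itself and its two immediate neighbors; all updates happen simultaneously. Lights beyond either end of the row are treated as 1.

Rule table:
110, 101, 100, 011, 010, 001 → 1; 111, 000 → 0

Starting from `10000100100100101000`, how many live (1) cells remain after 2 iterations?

7

11001111111111111101
01111000000000000111
count of 1: 7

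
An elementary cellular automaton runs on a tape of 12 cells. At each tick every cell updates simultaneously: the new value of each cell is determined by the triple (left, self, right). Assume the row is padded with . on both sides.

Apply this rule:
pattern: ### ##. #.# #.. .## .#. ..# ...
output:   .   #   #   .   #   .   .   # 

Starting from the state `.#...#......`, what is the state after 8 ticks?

#.#.####....

...#...#####
##...#.#...#
##.#..#..#..
###........#
#.#.######..
.#.##....#.#
..###.##..#.
#.#.####....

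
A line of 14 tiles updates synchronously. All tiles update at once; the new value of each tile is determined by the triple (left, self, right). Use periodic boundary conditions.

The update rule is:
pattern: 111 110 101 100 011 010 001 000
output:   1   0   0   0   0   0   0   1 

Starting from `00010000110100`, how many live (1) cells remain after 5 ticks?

tick 1: 11000110000001
tick 2: 10010000111100
tick 3: 00000110011000
tick 4: 11110000000011
tick 5: 11100111111001
count of 1: 10

10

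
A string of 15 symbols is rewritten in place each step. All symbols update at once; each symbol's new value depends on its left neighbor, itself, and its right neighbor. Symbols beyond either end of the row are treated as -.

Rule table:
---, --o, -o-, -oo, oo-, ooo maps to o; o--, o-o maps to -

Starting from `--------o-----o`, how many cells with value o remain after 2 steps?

ooooooooo-ooooo
ooooooooo-ooooo
count of o: 14

14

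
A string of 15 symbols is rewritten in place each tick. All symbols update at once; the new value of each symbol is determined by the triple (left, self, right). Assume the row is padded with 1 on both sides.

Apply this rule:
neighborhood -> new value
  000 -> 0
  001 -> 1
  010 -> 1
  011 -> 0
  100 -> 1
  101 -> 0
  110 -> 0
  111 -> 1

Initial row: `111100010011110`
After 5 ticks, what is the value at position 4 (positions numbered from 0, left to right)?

tick 1: 111010111101100
tick 2: 110010011000011
tick 3: 101111100100101
tick 4: 000111011111100
tick 5: 101010001111011
position 4 holds 1

1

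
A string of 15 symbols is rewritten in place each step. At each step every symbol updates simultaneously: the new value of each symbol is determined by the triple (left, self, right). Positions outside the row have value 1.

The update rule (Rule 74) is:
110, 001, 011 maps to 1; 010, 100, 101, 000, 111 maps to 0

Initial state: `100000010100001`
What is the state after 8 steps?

100000100000011
100001000000110
100010000001110
100100000011010
101000000111000
100000001101001
100000011100011
100000110100110

100000110100110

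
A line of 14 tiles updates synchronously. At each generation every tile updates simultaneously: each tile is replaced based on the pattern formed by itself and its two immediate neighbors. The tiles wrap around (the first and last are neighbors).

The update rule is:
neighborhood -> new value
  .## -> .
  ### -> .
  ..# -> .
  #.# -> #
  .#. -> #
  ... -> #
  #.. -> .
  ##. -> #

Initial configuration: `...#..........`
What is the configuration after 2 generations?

##.#.#########
.####.........

.####.........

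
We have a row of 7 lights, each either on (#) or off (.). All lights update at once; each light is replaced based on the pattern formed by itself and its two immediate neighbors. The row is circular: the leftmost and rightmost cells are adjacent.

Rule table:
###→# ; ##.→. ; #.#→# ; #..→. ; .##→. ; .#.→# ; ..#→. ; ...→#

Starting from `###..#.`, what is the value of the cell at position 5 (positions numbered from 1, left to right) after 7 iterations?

.#...##
##.#...
..##.#.
#...##.
#.#...#
.##.#..
...##.#
position 5 holds #

#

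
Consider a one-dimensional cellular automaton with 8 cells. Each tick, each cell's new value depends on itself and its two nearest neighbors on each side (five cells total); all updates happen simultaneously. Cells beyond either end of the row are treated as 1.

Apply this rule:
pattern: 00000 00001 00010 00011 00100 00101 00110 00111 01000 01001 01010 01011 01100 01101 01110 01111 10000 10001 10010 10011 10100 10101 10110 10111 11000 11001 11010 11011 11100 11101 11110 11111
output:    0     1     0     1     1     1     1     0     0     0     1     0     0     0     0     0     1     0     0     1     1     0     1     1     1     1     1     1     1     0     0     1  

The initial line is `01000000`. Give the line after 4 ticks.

10011011

11010011
00110100
11101101
10011011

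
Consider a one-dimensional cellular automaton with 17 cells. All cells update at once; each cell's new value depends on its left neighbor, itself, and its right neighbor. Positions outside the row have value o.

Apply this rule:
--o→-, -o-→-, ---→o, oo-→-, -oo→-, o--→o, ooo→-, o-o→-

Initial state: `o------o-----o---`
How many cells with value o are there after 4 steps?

step 1: -ooooo--oooo--oo-
step 2: ------o-----o----
step 3: ooooo--oooo--ooo-
step 4: -----o-----o-----
count of o: 2

2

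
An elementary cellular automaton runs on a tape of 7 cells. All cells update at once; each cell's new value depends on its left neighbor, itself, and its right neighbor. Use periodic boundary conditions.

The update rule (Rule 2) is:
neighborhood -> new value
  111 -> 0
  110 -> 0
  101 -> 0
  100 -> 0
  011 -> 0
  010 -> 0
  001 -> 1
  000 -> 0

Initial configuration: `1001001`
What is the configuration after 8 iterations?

0010010

0010010
0100100
1001000
0010001
0100010
1000100
0001001
0010010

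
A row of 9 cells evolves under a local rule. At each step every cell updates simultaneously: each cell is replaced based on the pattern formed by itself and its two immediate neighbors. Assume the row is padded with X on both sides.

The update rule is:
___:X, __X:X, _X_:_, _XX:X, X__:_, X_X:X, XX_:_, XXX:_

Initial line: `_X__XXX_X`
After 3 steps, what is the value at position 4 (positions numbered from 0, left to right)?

_

step 1: X__XX__XX
step 2: __XX__XX_
step 3: _XX__XX_X
position 4 holds _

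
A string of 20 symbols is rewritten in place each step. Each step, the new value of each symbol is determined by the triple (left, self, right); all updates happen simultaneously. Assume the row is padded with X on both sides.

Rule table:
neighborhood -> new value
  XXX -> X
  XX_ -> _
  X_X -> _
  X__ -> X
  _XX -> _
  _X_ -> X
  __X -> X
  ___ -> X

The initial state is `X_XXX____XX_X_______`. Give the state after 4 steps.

XX____XXXXXXXX_XXXXX

step 1: ___X_XXXX___XXXXXXXX
step 2: XXXX__XX_XXX_XXXXXXX
step 3: XXX_XX____X___XXXXXX
step 4: XX____XXXXXXXX_XXXXX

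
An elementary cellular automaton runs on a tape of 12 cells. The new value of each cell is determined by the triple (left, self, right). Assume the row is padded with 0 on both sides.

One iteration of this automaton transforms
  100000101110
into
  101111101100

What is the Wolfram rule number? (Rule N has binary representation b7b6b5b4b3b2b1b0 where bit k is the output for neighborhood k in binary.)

143

position 9: 111 → 1  (bit 7 = 1)
position 10: 110 → 0  (bit 6 = 0)
position 7: 101 → 0  (bit 5 = 0)
position 1: 100 → 0  (bit 4 = 0)
position 8: 011 → 1  (bit 3 = 1)
position 0: 010 → 1  (bit 2 = 1)
position 5: 001 → 1  (bit 1 = 1)
position 2: 000 → 1  (bit 0 = 1)
bits b7..b0 = 10001111 = 143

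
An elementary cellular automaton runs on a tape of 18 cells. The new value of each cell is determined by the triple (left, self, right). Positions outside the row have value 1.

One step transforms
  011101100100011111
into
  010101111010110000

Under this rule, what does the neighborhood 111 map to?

At position 2 the neighborhood is 111; the next row has 0 there.

0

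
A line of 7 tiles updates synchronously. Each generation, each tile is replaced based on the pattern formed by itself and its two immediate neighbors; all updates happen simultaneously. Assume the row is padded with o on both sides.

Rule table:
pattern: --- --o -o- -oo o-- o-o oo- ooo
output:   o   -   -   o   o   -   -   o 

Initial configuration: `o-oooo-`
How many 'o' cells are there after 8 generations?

5

--ooo--
o-oo-o-
--o----
o--ooo-
-o-oo--
---o-o-
oo-----
o-oooo-
count of o: 5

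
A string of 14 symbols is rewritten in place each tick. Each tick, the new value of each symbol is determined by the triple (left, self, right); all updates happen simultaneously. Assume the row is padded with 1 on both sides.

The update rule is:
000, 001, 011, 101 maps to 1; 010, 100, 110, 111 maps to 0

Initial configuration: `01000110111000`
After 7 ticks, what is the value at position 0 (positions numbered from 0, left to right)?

1

tick 1: 10011101100011
tick 2: 00110011001110
tick 3: 01100110011001
tick 4: 11001100110011
tick 5: 00011001100110
tick 6: 01110011001101
tick 7: 11000110011011
position 0 holds 1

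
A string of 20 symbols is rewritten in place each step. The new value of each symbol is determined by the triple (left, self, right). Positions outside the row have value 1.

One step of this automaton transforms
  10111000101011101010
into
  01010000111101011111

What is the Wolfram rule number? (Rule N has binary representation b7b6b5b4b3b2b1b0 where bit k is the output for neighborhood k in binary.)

position 3: 111 → 1  (bit 7 = 1)
position 0: 110 → 0  (bit 6 = 0)
position 1: 101 → 1  (bit 5 = 1)
position 5: 100 → 0  (bit 4 = 0)
position 2: 011 → 0  (bit 3 = 0)
position 8: 010 → 1  (bit 2 = 1)
position 7: 001 → 0  (bit 1 = 0)
position 6: 000 → 0  (bit 0 = 0)
bits b7..b0 = 10100100 = 164

164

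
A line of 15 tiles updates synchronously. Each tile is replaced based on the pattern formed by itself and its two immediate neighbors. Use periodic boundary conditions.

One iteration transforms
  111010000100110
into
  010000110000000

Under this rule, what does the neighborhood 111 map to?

At position 1 the neighborhood is 111; the next row has 1 there.

1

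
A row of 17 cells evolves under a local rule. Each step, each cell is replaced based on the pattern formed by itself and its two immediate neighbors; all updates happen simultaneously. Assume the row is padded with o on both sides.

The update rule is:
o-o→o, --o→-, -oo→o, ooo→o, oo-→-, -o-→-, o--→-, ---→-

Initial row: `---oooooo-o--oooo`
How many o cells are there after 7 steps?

step 1: ---ooooo-o---oooo
step 2: ---oooo-o----oooo
step 3: ---ooo-o-----oooo
step 4: ---oo-o------oooo
step 5: ---o-o-------oooo
step 6: ----o--------oooo
step 7: -------------oooo
count of o: 4

4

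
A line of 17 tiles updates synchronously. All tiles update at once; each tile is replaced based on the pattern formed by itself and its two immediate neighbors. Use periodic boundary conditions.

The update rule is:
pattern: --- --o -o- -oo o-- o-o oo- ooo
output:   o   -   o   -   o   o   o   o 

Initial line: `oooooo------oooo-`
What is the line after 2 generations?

o-oooooooooo--ooo

-oooooooooo--oooo
o-oooooooooo--ooo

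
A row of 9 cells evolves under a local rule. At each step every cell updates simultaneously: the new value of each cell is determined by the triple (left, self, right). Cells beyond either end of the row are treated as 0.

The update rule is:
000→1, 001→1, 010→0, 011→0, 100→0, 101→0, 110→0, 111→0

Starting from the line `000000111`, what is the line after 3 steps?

111111000
000000011
111111100

111111100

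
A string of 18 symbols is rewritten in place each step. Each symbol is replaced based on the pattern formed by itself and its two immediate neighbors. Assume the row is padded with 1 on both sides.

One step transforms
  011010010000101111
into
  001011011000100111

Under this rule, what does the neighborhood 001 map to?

0

At position 6 the neighborhood is 001; the next row has 0 there.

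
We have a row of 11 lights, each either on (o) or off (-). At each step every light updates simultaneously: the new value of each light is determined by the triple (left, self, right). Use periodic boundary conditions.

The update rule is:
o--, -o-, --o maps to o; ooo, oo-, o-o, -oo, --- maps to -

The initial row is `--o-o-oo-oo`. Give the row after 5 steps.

o--------o-

ooo-o------
----oo----o
o--o--o--oo
-oooooooo--
o--------o-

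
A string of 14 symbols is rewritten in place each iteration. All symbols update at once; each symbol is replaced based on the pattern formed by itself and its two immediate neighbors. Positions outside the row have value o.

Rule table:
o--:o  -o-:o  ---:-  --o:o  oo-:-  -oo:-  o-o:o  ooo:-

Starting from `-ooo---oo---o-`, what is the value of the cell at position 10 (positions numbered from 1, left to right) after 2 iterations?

iteration 1: o---o-o--o-ooo
iteration 2: -o-oooooooo---
position 10 holds o

o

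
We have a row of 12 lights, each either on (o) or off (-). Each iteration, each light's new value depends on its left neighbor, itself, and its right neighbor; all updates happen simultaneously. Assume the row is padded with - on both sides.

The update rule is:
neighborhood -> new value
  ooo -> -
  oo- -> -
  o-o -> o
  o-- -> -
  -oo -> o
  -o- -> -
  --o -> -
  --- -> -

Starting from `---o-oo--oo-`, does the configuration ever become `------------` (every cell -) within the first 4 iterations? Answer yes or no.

iteration 1: ----oo---o--
iteration 2: ----o-------
iteration 3: ------------
all cells are - at iteration 3

yes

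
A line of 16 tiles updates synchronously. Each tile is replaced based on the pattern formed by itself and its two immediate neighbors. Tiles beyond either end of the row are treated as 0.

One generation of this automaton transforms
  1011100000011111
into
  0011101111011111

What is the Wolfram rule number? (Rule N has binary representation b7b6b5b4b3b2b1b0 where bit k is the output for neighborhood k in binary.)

position 3: 111 → 1  (bit 7 = 1)
position 4: 110 → 1  (bit 6 = 1)
position 1: 101 → 0  (bit 5 = 0)
position 5: 100 → 0  (bit 4 = 0)
position 2: 011 → 1  (bit 3 = 1)
position 0: 010 → 0  (bit 2 = 0)
position 10: 001 → 0  (bit 1 = 0)
position 6: 000 → 1  (bit 0 = 1)
bits b7..b0 = 11001001 = 201

201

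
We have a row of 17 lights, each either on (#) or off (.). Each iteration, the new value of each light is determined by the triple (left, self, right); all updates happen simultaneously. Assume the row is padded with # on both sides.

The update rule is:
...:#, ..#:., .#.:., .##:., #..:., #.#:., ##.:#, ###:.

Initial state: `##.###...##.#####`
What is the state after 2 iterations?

...#........####.

.#...#.#..#......
...#........####.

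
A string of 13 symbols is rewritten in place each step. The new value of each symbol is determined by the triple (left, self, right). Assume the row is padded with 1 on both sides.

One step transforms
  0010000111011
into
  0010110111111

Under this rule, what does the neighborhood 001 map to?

0

At position 1 the neighborhood is 001; the next row has 0 there.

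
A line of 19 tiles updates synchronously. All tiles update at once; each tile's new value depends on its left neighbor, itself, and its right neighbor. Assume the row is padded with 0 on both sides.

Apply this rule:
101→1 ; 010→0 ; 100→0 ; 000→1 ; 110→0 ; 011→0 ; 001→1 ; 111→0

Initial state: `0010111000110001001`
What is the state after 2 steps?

0010011100011000100

step 1: 1101000011000110010
step 2: 0010011100011000100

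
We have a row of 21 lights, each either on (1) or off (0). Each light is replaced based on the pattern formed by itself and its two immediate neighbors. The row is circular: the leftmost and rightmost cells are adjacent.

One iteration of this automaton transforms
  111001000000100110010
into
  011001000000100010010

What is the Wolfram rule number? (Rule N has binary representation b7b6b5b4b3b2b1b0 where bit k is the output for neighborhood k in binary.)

position 1: 111 → 1  (bit 7 = 1)
position 2: 110 → 1  (bit 6 = 1)
position 20: 101 → 0  (bit 5 = 0)
position 3: 100 → 0  (bit 4 = 0)
position 0: 011 → 0  (bit 3 = 0)
position 5: 010 → 1  (bit 2 = 1)
position 4: 001 → 0  (bit 1 = 0)
position 7: 000 → 0  (bit 0 = 0)
bits b7..b0 = 11000100 = 196

196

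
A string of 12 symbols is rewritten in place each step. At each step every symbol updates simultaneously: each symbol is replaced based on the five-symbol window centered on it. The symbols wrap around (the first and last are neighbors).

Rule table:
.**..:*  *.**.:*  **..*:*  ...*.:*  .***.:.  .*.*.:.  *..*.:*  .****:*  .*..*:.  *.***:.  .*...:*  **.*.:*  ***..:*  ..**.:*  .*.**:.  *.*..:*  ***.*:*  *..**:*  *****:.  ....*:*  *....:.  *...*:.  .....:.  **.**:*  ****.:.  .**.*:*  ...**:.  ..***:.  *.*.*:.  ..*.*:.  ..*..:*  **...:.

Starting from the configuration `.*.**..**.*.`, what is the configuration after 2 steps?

*..********.
*.*.*.....**

*.*.*.....**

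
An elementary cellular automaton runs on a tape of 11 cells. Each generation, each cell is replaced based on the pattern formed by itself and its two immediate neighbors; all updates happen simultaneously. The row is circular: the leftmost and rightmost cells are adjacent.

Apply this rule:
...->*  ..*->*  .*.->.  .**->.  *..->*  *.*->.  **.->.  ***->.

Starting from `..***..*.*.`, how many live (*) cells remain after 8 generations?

6

**...**...*
..***..***.
**...**...*  (repeats generation 1; period 2)
generation 8: ..***..***.
count of *: 6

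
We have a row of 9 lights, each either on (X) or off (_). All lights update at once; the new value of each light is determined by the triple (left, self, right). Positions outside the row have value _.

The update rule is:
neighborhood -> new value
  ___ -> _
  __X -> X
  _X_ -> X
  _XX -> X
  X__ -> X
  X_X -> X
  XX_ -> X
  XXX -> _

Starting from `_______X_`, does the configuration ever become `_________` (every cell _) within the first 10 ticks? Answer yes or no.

no

______XXX
_____XX_X
____XXXXX
___XX___X
__XXXX_XX
_XX__XXXX
XXXXXX__X
X____XXXX
XX__XX__X
XXXXXXXXX
tick 10 is XXXXXXXXX, still not uniform _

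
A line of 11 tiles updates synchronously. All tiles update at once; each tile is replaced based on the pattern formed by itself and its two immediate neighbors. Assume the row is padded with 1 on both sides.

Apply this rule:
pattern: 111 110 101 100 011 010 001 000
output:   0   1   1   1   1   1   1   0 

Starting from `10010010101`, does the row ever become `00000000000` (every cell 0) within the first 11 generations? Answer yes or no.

generation 1: 11111111111
generation 2: 00000000000
all cells are 0 at generation 2

yes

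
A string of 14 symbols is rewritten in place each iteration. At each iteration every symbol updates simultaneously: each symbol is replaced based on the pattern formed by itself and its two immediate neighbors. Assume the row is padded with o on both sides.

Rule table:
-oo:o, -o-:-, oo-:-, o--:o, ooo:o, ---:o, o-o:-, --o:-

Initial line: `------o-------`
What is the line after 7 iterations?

--------o-o-o-

ooooo--oooooo-
oooo-o-ooooo--
ooo----oooo-o-
oo-ooo-ooo----
o--oo--oo-ooo-
-o-o-o-o--oo--
--------o-o-o-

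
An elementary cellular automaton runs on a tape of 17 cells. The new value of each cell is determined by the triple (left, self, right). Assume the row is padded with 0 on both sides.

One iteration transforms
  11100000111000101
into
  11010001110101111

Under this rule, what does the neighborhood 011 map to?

At position 0 the neighborhood is 011; the next row has 1 there.

1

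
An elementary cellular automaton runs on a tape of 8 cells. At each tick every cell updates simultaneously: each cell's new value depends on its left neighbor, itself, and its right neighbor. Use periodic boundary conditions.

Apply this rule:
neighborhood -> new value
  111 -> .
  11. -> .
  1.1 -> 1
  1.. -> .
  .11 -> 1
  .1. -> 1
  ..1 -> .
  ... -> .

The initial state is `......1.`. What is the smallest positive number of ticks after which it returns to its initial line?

tick 1: ......1.

1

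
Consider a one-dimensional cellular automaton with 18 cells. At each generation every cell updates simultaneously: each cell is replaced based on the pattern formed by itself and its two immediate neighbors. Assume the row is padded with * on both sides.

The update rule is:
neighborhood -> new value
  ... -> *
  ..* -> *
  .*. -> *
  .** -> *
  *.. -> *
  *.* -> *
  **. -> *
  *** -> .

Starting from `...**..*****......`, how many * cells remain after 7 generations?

15

********...*******
.......*****......
********...*******  (repeats generation 1; period 2)
generation 7: ********...*******
count of *: 15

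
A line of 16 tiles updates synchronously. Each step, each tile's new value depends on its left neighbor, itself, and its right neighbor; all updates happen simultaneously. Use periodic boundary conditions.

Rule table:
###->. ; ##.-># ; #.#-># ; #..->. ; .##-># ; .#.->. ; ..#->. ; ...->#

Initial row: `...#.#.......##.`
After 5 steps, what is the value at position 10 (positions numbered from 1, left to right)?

.

step 1: ##..#..#####.##.
step 2: ##.....#...#####
step 3: .#.###...#.#....
step 4: ..##.#.#..#..###
step 5: ..###.#......#.#
position 10 holds .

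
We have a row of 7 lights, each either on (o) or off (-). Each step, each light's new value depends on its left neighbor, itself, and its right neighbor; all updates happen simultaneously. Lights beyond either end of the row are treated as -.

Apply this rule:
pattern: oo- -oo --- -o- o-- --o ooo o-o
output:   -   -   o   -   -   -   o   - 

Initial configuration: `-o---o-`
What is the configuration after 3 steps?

---o---

---o---
oo---oo
---o---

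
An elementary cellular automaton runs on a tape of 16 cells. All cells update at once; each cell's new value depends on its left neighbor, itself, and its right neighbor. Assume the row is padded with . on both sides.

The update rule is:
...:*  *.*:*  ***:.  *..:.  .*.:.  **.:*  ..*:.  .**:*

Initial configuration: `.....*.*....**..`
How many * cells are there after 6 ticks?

****..*..**.**.*
*..*.....******.
.....***.*....*.
****.*.**..**...
*..**.***..**.**
...****.*..*****
count of *: 10

10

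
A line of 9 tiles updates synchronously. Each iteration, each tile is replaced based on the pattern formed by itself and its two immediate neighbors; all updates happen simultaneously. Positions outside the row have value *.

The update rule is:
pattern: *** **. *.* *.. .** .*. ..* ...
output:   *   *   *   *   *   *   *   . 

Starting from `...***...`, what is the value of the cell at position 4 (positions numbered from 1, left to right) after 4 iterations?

*.*****.*
*********
*********  (fixed point — unchanged through iteration 4)
position 4 holds *

*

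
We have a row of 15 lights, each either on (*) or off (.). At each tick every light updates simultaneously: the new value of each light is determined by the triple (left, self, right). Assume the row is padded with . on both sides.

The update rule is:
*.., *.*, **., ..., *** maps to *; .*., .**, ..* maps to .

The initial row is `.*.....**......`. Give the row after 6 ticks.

tick 1: ..****..*******
tick 2: *..****..******
tick 3: .*..****..*****
tick 4: ..*..****..****
tick 5: *..*..****..***
tick 6: .*..*..****..**

.*..*..****..**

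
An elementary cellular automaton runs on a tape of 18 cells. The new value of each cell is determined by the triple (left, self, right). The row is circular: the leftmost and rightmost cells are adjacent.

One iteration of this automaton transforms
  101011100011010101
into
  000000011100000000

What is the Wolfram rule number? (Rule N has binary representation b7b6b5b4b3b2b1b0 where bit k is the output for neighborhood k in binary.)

19

position 5: 111 → 0  (bit 7 = 0)
position 0: 110 → 0  (bit 6 = 0)
position 1: 101 → 0  (bit 5 = 0)
position 7: 100 → 1  (bit 4 = 1)
position 4: 011 → 0  (bit 3 = 0)
position 2: 010 → 0  (bit 2 = 0)
position 9: 001 → 1  (bit 1 = 1)
position 8: 000 → 1  (bit 0 = 1)
bits b7..b0 = 00010011 = 19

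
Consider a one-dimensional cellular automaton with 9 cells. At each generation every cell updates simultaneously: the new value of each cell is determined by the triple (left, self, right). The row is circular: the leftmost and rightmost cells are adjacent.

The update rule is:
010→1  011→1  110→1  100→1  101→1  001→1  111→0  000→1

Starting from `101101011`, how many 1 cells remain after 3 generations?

111111110
100000011
111111110
count of 1: 8

8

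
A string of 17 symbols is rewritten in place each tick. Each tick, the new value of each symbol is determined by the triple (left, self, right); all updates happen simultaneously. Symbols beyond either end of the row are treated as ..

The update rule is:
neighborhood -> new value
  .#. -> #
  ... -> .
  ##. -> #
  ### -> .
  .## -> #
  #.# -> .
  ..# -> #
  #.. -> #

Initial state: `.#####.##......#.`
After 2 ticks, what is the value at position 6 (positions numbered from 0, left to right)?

.

tick 1: ##...#.###....###
tick 2: ###.##.#.##..##.#
position 6 holds .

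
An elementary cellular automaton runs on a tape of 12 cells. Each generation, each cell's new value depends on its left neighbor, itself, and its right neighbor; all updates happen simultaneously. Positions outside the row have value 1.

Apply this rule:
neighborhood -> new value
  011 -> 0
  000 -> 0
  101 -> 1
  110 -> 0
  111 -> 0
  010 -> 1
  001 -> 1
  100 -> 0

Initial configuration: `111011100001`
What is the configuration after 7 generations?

000100000010
001100000111
010000001000
110000011001
000000100010
000001100111
000010001000

000010001000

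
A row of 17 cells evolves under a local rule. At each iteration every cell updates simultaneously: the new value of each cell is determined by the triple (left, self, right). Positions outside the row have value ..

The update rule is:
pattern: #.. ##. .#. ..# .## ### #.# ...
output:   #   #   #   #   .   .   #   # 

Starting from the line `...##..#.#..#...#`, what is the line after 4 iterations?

###.#############
..##............#
##.##############
.##.............#

.##.............#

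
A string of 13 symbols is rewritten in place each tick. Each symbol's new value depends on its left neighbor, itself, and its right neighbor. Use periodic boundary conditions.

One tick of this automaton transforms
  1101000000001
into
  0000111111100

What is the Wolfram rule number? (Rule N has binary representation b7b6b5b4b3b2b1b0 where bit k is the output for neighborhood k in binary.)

17

position 0: 111 → 0  (bit 7 = 0)
position 1: 110 → 0  (bit 6 = 0)
position 2: 101 → 0  (bit 5 = 0)
position 4: 100 → 1  (bit 4 = 1)
position 12: 011 → 0  (bit 3 = 0)
position 3: 010 → 0  (bit 2 = 0)
position 11: 001 → 0  (bit 1 = 0)
position 5: 000 → 1  (bit 0 = 1)
bits b7..b0 = 00010001 = 17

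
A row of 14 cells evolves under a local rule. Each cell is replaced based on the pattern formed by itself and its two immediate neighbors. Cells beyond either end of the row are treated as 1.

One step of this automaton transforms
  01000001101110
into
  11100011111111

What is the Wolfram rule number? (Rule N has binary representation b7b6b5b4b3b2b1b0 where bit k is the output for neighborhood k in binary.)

position 11: 111 → 1  (bit 7 = 1)
position 8: 110 → 1  (bit 6 = 1)
position 0: 101 → 1  (bit 5 = 1)
position 2: 100 → 1  (bit 4 = 1)
position 7: 011 → 1  (bit 3 = 1)
position 1: 010 → 1  (bit 2 = 1)
position 6: 001 → 1  (bit 1 = 1)
position 3: 000 → 0  (bit 0 = 0)
bits b7..b0 = 11111110 = 254

254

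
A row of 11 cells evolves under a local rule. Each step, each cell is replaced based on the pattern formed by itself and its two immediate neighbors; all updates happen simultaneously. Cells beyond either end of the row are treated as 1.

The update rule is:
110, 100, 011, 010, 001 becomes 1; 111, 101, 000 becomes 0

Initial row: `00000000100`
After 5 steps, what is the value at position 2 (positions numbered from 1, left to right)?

1

10000001111
11000011000
01100111101
01111100101
01000111101
position 2 holds 1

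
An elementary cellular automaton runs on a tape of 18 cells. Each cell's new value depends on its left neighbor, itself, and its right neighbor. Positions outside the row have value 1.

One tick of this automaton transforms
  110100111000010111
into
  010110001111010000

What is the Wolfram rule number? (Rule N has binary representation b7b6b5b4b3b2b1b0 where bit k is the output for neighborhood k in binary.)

position 0: 111 → 0  (bit 7 = 0)
position 1: 110 → 1  (bit 6 = 1)
position 2: 101 → 0  (bit 5 = 0)
position 4: 100 → 1  (bit 4 = 1)
position 6: 011 → 0  (bit 3 = 0)
position 3: 010 → 1  (bit 2 = 1)
position 5: 001 → 0  (bit 1 = 0)
position 10: 000 → 1  (bit 0 = 1)
bits b7..b0 = 01010101 = 85

85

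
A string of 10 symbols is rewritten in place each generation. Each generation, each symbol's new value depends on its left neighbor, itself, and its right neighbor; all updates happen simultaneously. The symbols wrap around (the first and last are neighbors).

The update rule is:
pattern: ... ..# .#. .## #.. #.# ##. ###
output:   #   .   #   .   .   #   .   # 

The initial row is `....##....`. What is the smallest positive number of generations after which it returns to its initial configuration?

6

###....###
##..##..##
#........#
..######..
#..####..#
....##....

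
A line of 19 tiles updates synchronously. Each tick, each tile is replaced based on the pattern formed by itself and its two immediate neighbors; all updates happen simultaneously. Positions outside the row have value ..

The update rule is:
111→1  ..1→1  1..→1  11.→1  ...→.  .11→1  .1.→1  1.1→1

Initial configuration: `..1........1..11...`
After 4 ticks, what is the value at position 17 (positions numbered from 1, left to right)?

tick 1: .111......1111111..
tick 2: 11111....111111111.
tick 3: 111111..11111111111
tick 4: 1111111111111111111
position 17 holds 1

1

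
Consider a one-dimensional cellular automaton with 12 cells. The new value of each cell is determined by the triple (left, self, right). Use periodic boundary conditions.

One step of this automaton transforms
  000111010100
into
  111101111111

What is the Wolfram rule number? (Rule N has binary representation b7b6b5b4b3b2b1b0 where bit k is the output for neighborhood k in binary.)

position 4: 111 → 0  (bit 7 = 0)
position 5: 110 → 1  (bit 6 = 1)
position 6: 101 → 1  (bit 5 = 1)
position 10: 100 → 1  (bit 4 = 1)
position 3: 011 → 1  (bit 3 = 1)
position 7: 010 → 1  (bit 2 = 1)
position 2: 001 → 1  (bit 1 = 1)
position 0: 000 → 1  (bit 0 = 1)
bits b7..b0 = 01111111 = 127

127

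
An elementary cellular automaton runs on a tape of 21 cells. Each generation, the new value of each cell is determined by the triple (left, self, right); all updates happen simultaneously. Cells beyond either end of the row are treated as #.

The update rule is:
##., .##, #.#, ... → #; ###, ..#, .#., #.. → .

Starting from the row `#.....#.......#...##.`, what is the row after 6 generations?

#.###...#####...#.###
###.#.#.#...#.#..##..
..##.#.#..#..#...##..
..###.#........#.##..
..#.##..######..###..
...###..#....#..#.#..

...###..#....#..#.#..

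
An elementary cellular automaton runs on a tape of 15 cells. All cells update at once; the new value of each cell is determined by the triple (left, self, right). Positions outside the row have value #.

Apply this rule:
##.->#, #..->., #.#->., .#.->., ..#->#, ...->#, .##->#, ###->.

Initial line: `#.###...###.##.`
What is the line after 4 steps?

step 1: #.#.#.###.#.##.
step 2: #.....#.#...##.
step 3: #.####....####.
step 4: #.#..#.####..#.

#.#..#.####..#.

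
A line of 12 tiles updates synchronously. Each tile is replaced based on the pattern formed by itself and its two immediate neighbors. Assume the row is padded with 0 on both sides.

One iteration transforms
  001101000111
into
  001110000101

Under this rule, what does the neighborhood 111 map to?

0

At position 10 the neighborhood is 111; the next row has 0 there.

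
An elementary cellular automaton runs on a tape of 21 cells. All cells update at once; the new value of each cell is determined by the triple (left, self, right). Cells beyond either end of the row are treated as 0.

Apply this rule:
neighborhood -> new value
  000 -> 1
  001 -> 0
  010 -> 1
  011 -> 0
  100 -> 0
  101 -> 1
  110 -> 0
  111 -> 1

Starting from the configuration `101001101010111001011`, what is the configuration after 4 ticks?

tick 1: 111000011111010001100
tick 2: 010011001110110100001
tick 3: 010000000101001101101
tick 4: 010111110111000010011

010111110111000010011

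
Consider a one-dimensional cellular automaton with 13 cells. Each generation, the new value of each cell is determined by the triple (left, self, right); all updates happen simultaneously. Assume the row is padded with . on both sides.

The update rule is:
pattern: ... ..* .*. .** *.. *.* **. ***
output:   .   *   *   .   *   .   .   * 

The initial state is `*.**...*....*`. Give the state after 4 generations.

....*.*.*.***

generation 1: *...*.***..**
generation 2: **.**..*.**..
generation 3: .....***...*.
generation 4: ....*.*.*.***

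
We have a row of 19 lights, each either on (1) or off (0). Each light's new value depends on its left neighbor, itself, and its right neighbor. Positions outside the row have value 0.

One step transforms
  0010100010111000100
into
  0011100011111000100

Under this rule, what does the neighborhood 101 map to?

1

At position 3 the neighborhood is 101; the next row has 1 there.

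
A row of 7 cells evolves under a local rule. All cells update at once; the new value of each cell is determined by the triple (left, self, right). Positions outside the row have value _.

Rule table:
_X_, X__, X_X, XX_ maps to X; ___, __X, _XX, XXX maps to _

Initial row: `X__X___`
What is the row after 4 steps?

step 1: XX_XX__
step 2: _XX_XX_
step 3: __XX_XX
step 4: ___XX_X

___XX_X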